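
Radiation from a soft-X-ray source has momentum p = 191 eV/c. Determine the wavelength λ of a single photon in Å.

Take h = 6.62607015e-34 J·s, c = 2.99792458e8 m/s, 1 eV = 1.602176634e-19 J.
First convert: p = 191 eV/c = 1.0208e-25 kg·m/s.
Since λ = h/p for a photon, λ = 6.491e-9 m.
Converting to Å: λ = 64.91 Å ≈ 64.9 Å.

64.9 Å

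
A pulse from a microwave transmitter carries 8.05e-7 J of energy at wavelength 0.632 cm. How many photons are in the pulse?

2.56e16 photons

Per-photon energy: E = 3.143e-23 J (from wavelength = 0.632 cm).
N = E_total / E_photon = 8.05e-7 J / 3.143e-23 J = 2.56e16.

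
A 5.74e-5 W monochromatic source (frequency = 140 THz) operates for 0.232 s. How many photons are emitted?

Total energy: E_total = P·t = 5.74e-5 × 0.232 = 1.332e-5 J.
Per-photon energy: E = 9.276e-20 J.
N = E_total / E_photon = 1.44e14.

1.44e14 photons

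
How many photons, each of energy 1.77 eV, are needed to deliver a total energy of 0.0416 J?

1.47 × 10^17 photons

Per-photon energy: E = 2.836 × 10^-19 J (from energy = 1.77 eV).
N = E_total / E_photon = 0.0416 J / 2.836 × 10^-19 J = 1.47 × 10^17.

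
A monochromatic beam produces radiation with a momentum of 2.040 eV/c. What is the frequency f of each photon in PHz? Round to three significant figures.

(h = 6.62607015e-34 J·s, c = 2.99792458e8 m/s, 1 eV = 1.602176634e-19 J.)
Convert to SI: p = 2.040 eV/c = 1.0902e-27 kg·m/s.
Apply f = pc/h: f = 4.933e14 Hz.
Converting to PHz: f = 0.4933 PHz ≈ 0.493 PHz.

0.493 PHz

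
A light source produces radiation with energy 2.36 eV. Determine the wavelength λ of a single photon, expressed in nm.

525 nm

(h = 6.62607015·10^-34 J·s, c = 2.99792458·10^8 m/s, 1 eV = 1.602176634·10^-19 J.)
In SI units: E = 2.36 eV = 3.7811·10^-19 J.
The photon relation is λ = hc/E, giving λ = 5.254·10^-7 m.
Converting to nm: λ = 525.4 nm ≈ 525 nm.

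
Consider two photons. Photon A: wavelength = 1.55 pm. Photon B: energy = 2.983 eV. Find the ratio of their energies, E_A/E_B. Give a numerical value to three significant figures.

2.68e5

E_A = 1.282e-13 J (from wavelength = 1.55 pm, via E = hc/λ).
E_B = 4.779e-19 J (from energy = 2.983 eV, via E given directly).
Ratio = 1.282e-13 / 4.779e-19 = 2.68e5.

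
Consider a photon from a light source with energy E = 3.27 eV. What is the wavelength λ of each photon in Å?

Take h = 6.62607015·10^-34 J·s, c = 2.99792458·10^8 m/s, 1 eV = 1.602176634·10^-19 J.
In SI units: E = 3.27 eV = 5.2391·10^-19 J.
Since λ = hc/E for a photon, λ = 3.792·10^-7 m.
Converting to Å: λ = 3792 Å ≈ 3790 Å.

3790 Å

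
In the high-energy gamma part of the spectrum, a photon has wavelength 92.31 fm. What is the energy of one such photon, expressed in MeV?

13.4 MeV

Convert to SI: λ = 92.31 fm = 9.231 × 10^-14 m.
Since E = hc/λ for a photon, E = 2.152 × 10^-12 J.
Converting to MeV: E = 13.43 MeV ≈ 13.4 MeV.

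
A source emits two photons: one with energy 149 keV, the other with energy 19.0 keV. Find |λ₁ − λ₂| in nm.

0.0569 nm

Using λ = hc/E: λ₁ = 8.321e-12 m, λ₂ = 6.525e-11 m.
|Δλ| = |8.321e-12 − 6.525e-11| = 5.69e-11 m = 0.0569 nm.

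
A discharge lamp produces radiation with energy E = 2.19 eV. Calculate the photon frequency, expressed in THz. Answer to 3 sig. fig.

530 THz

(h = 6.62607015e-34 J·s, 1 eV = 1.602176634e-19 J.)
First convert: E = 2.19 eV = 3.5088e-19 J.
Apply f = E/h: f = 5.295e14 Hz.
Converting to THz: f = 529.5 THz ≈ 530 THz.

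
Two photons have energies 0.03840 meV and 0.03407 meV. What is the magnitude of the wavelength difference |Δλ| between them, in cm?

0.410 cm

Using λ = hc/E: λ₁ = 0.032288 m, λ₂ = 0.036391 m.
|Δλ| = |0.032288 − 0.036391| = 0.00410 m = 0.410 cm.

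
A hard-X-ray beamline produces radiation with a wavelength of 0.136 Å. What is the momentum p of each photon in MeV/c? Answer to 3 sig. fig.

0.0912 MeV/c

First convert: λ = 0.136 Å = 1.36·10^-11 m.
Since p = h/λ for a photon, p = 4.872·10^-23 kg·m/s.
Converting to MeV/c: p = 0.09116 MeV/c ≈ 0.0912 MeV/c.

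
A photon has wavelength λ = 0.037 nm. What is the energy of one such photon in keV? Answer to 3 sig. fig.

33.5 keV

In SI units: λ = 0.037 nm = 3.7·10^-11 m.
For a photon E = hc/λ, so E = 5.369·10^-15 J.
Converting to keV: E = 33.51 keV ≈ 33.5 keV.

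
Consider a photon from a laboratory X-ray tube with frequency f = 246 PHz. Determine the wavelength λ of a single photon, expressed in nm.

1.22 nm

(c = 2.99792458 × 10^8 m/s.)
Convert to SI: f = 246 PHz = 2.46 × 10^17 Hz.
For a photon λ = c/f, so λ = 1.219 × 10^-9 m.
Converting to nm: λ = 1.219 nm ≈ 1.22 nm.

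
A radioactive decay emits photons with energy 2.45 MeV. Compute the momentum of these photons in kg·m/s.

1.31·10^-21 kg·m/s

(c = 2.99792458·10^8 m/s, 1 eV = 1.602176634·10^-19 J.)
Convert to SI: E = 2.45 MeV = 3.9253·10^-13 J.
Since p = E/c for a photon, p = 1.309·10^-21 kg·m/s.
So p ≈ 1.31·10^-21 kg·m/s.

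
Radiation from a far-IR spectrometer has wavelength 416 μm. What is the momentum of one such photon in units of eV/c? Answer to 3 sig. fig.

2.98e-3 eV/c

Convert to SI: λ = 416 μm = 4.16e-4 m.
For a photon p = h/λ, so p = 1.593e-30 kg·m/s.
Converting to eV/c: p = 0.002980 eV/c ≈ 2.98e-3 eV/c.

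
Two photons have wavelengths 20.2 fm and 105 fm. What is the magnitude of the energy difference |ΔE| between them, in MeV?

Using E = hc/λ: E₁ = 9.834 × 10^-12 J, E₂ = 1.892 × 10^-12 J.
|ΔE| = |9.834 × 10^-12 − 1.892 × 10^-12| = 7.94 × 10^-12 J = 49.6 MeV.

49.6 MeV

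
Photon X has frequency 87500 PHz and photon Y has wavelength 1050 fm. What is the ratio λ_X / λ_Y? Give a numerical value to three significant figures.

λ_X = 3.426e-12 m (from frequency = 87500 PHz, via λ = c/f).
λ_Y = 1.050e-12 m (from wavelength = 1050 fm, via λ given directly).
Ratio = 3.426e-12 / 1.050e-12 = 3.26.

3.26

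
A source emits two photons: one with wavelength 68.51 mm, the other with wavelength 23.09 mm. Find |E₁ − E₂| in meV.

0.0356 meV

Using E = hc/λ: E₁ = 2.8995·10^-24 J, E₂ = 8.6031·10^-24 J.
|ΔE| = |2.8995·10^-24 − 8.6031·10^-24| = 5.70·10^-24 J = 0.0356 meV.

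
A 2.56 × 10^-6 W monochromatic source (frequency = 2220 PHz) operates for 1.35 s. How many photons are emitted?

Total energy: E_total = P·t = 2.56 × 10^-6 × 1.35 = 3.456 × 10^-6 J.
Per-photon energy: E = 1.471 × 10^-15 J.
N = E_total / E_photon = 2.35 × 10^9.

2.35 × 10^9 photons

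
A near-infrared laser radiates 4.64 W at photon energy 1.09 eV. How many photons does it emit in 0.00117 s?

3.11·10^16 photons

Total energy: E_total = P·t = 4.64 × 0.00117 = 0.005429 J.
Per-photon energy: E = 1.746·10^-19 J.
N = E_total / E_photon = 3.11·10^16.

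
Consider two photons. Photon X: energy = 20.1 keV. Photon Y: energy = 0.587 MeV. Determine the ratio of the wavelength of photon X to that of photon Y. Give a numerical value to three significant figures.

λ_X = 6.168 × 10^-11 m (from energy = 20.1 keV, via λ = hc/E).
λ_Y = 2.112 × 10^-12 m (from energy = 0.587 MeV, via λ = hc/E).
Ratio = 6.168 × 10^-11 / 2.112 × 10^-12 = 29.2.

29.2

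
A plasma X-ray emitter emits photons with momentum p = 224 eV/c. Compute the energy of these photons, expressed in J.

Convert to SI: p = 224 eV/c = 1.1971 × 10^-25 kg·m/s.
Apply E = pc: E = 3.589 × 10^-17 J.
So E ≈ 3.59 × 10^-17 J.

3.59 × 10^-17 J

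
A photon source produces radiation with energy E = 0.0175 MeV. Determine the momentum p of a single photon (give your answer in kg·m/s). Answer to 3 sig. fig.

(c = 2.99792458 × 10^8 m/s, 1 eV = 1.602176634 × 10^-19 J.)
First convert: E = 0.0175 MeV = 2.8038 × 10^-15 J.
For a photon p = E/c, so p = 9.353 × 10^-24 kg·m/s.
So p ≈ 9.35 × 10^-24 kg·m/s.

9.35 × 10^-24 kg·m/s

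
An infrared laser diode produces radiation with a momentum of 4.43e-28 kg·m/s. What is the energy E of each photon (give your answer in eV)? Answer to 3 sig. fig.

Use c = 2.99792458e8 m/s, 1 eV = 1.602176634e-19 J.
For a photon E = pc, so E = 1.328e-19 J.
Converting to eV: E = 0.8289 eV ≈ 0.829 eV.

0.829 eV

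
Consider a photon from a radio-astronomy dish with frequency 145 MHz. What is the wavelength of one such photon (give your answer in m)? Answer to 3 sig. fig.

2.07 m

First convert: f = 145 MHz = 1.45 × 10^8 Hz.
Since λ = c/f for a photon, λ = 2.068 m.
So λ ≈ 2.07 m.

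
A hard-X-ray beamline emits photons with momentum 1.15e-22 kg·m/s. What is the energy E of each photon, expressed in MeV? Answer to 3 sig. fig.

Since E = pc for a photon, E = 3.448e-14 J.
Converting to MeV: E = 0.2152 MeV ≈ 0.215 MeV.

0.215 MeV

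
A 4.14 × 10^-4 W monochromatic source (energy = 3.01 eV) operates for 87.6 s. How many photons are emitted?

7.52 × 10^16 photons

Total energy: E_total = P·t = 4.14 × 10^-4 × 87.6 = 0.03627 J.
Per-photon energy: E = 4.823 × 10^-19 J.
N = E_total / E_photon = 7.52 × 10^16.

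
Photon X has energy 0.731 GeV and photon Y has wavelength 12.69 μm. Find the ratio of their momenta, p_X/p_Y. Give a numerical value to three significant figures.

p_X = 3.907e-19 kg·m/s (from energy = 0.731 GeV, via p = E/c).
p_Y = 5.221e-29 kg·m/s (from wavelength = 12.69 μm, via p = h/λ).
Ratio = 3.907e-19 / 5.221e-29 = 7.48e9.

7.48e9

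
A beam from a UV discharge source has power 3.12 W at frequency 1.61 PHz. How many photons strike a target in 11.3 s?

Total energy: E_total = P·t = 3.12 × 11.3 = 35.26 J.
Per-photon energy: E = 1.067e-18 J.
N = E_total / E_photon = 3.30e19.

3.30e19 photons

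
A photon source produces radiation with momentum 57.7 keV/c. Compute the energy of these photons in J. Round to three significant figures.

9.24e-15 J

In SI units: p = 57.7 keV/c = 3.0837e-23 kg·m/s.
Apply E = pc: E = 9.245e-15 J.
So E ≈ 9.24e-15 J.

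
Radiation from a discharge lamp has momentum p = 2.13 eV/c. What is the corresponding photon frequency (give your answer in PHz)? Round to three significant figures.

(h = 6.62607015 × 10^-34 J·s, c = 2.99792458 × 10^8 m/s, 1 eV = 1.602176634 × 10^-19 J.)
First convert: p = 2.13 eV/c = 1.1383 × 10^-27 kg·m/s.
Apply f = pc/h: f = 5.150 × 10^14 Hz.
Converting to PHz: f = 0.5150 PHz ≈ 0.515 PHz.

0.515 PHz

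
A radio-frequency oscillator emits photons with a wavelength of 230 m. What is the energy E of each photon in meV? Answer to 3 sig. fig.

For a photon E = hc/λ, so E = 8.637e-28 J.
Converting to meV: E = 5.391e-6 meV ≈ 5.39e-6 meV.

5.39e-6 meV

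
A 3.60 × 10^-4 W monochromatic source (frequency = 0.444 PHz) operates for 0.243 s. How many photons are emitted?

2.97 × 10^14 photons

Total energy: E_total = P·t = 3.60 × 10^-4 × 0.243 = 8.748 × 10^-5 J.
Per-photon energy: E = 2.942 × 10^-19 J.
N = E_total / E_photon = 2.97 × 10^14.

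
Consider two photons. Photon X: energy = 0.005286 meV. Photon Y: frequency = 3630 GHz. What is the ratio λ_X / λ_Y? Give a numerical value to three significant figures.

2840

λ_X = 0.2346 m (from energy = 0.005286 meV, via λ = hc/E).
λ_Y = 8.259·10^-5 m (from frequency = 3630 GHz, via λ = c/f).
Ratio = 0.2346 / 8.259·10^-5 = 2840.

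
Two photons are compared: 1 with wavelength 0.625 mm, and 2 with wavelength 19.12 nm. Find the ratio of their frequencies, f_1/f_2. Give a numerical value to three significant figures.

f_1 = 4.797e11 Hz (from wavelength = 0.625 mm, via f = c/λ).
f_2 = 1.568e16 Hz (from wavelength = 19.12 nm, via f = c/λ).
Ratio = 4.797e11 / 1.568e16 = 3.06e-5.

3.06e-5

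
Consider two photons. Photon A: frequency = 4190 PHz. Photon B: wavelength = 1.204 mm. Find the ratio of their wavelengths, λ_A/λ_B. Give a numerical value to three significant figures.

λ_A = 7.155e-11 m (from frequency = 4190 PHz, via λ = c/f).
λ_B = 0.001204 m (from wavelength = 1.204 mm, via λ given directly).
Ratio = 7.155e-11 / 0.001204 = 5.94e-8.

5.94e-8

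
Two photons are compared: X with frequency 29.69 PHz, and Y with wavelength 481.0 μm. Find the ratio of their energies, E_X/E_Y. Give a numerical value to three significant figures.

4.76 × 10^4

E_X = 1.967 × 10^-17 J (from frequency = 29.69 PHz, via E = hf).
E_Y = 4.130 × 10^-22 J (from wavelength = 481.0 μm, via E = hc/λ).
Ratio = 1.967 × 10^-17 / 4.130 × 10^-22 = 4.76 × 10^4.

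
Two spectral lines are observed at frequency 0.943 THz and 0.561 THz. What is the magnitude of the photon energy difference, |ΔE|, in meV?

Using E = hf: E₁ = 6.248 × 10^-22 J, E₂ = 3.717 × 10^-22 J.
|ΔE| = |6.248 × 10^-22 − 3.717 × 10^-22| = 2.53 × 10^-22 J = 1.58 meV.

1.58 meV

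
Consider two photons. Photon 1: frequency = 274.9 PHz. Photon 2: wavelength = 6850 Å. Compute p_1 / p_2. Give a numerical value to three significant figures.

628

p_1 = 6.076 × 10^-25 kg·m/s (from frequency = 274.9 PHz, via p = hf/c).
p_2 = 9.673 × 10^-28 kg·m/s (from wavelength = 6850 Å, via p = h/λ).
Ratio = 6.076 × 10^-25 / 9.673 × 10^-28 = 628.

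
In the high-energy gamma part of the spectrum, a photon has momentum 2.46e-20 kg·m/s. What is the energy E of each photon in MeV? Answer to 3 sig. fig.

Use c = 2.99792458e8 m/s, 1 eV = 1.602176634e-19 J.
The photon relation is E = pc, giving E = 7.375e-12 J.
Converting to MeV: E = 46.03 MeV ≈ 46.0 MeV.

46.0 MeV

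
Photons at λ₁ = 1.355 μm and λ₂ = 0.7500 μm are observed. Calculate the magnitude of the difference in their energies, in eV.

0.738 eV

Using E = hc/λ: E₁ = 1.4660 × 10^-19 J, E₂ = 2.6486 × 10^-19 J.
|ΔE| = |1.4660 × 10^-19 − 2.6486 × 10^-19| = 1.18 × 10^-19 J = 0.738 eV.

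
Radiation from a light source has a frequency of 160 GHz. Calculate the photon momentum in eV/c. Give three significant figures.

Use h = 6.62607015e-34 J·s, c = 2.99792458e8 m/s, 1 eV = 1.602176634e-19 J.
In SI units: f = 160 GHz = 1.6e11 Hz.
Apply p = hf/c: p = 3.536e-31 kg·m/s.
Converting to eV/c: p = 6.617e-4 eV/c ≈ 6.62e-4 eV/c.

6.62e-4 eV/c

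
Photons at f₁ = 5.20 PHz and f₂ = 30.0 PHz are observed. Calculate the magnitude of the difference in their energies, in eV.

Using E = hf: E₁ = 3.446 × 10^-18 J, E₂ = 1.988 × 10^-17 J.
|ΔE| = |3.446 × 10^-18 − 1.988 × 10^-17| = 1.64 × 10^-17 J = 103 eV.

103 eV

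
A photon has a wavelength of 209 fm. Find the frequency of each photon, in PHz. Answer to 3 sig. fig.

In SI units: λ = 209 fm = 2.09 × 10^-13 m.
Apply f = c/λ: f = 1.434 × 10^21 Hz.
Converting to PHz: f = 1.434 × 10^6 PHz ≈ 1.43 × 10^6 PHz.

1.43 × 10^6 PHz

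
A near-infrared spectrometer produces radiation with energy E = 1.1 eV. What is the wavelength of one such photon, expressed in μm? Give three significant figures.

(h = 6.62607015 × 10^-34 J·s, c = 2.99792458 × 10^8 m/s, 1 eV = 1.602176634 × 10^-19 J.)
Convert to SI: E = 1.1 eV = 1.7624 × 10^-19 J.
Apply λ = hc/E: λ = 1.127 × 10^-6 m.
Converting to μm: λ = 1.127 μm ≈ 1.13 μm.

1.13 μm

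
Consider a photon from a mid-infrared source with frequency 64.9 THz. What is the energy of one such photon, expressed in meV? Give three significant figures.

Take h = 6.62607015e-34 J·s, 1 eV = 1.602176634e-19 J.
Convert to SI: f = 64.9 THz = 6.49e13 Hz.
The photon relation is E = hf, giving E = 4.300e-20 J.
Converting to meV: E = 268.4 meV ≈ 268 meV.

268 meV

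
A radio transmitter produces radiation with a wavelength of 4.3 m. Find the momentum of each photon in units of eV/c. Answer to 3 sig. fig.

For a photon p = h/λ, so p = 1.541·10^-34 kg·m/s.
Converting to eV/c: p = 2.883·10^-7 eV/c ≈ 2.88·10^-7 eV/c.

2.88·10^-7 eV/c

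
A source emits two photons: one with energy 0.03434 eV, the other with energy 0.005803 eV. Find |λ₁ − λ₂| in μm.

Using λ = hc/E: λ₁ = 3.6105 × 10^-5 m, λ₂ = 2.1366 × 10^-4 m.
|Δλ| = |3.6105 × 10^-5 − 2.1366 × 10^-4| = 1.78 × 10^-4 m = 178 μm.

178 μm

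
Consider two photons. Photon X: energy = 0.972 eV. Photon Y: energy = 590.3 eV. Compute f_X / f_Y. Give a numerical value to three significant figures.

f_X = 2.350 × 10^14 Hz (from energy = 0.972 eV, via f = E/h).
f_Y = 1.427 × 10^17 Hz (from energy = 590.3 eV, via f = E/h).
Ratio = 2.350 × 10^14 / 1.427 × 10^17 = 1.65 × 10^-3.

1.65 × 10^-3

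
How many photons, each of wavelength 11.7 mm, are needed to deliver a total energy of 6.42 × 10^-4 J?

3.78 × 10^19 photons

Per-photon energy: E = 1.698 × 10^-23 J (from wavelength = 11.7 mm).
N = E_total / E_photon = 6.42 × 10^-4 J / 1.698 × 10^-23 J = 3.78 × 10^19.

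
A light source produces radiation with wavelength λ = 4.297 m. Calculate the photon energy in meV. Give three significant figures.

(h = 6.62607015 × 10^-34 J·s, c = 2.99792458 × 10^8 m/s, 1 eV = 1.602176634 × 10^-19 J.)
The photon relation is E = hc/λ, giving E = 4.623 × 10^-26 J.
Converting to meV: E = 2.885 × 10^-4 meV ≈ 2.89 × 10^-4 meV.

2.89 × 10^-4 meV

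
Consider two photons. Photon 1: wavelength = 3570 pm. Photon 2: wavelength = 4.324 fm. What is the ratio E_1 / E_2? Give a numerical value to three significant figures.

1.21 × 10^-6

E_1 = 5.564 × 10^-17 J (from wavelength = 3570 pm, via E = hc/λ).
E_2 = 4.594 × 10^-11 J (from wavelength = 4.324 fm, via E = hc/λ).
Ratio = 5.564 × 10^-17 / 4.594 × 10^-11 = 1.21 × 10^-6.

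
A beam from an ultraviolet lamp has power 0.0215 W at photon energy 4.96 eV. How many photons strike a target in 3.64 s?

9.85e16 photons

Total energy: E_total = P·t = 0.0215 × 3.64 = 0.07826 J.
Per-photon energy: E = 7.947e-19 J.
N = E_total / E_photon = 9.85e16.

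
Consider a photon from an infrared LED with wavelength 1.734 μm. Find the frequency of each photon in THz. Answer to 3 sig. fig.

173 THz

Convert to SI: λ = 1.734 μm = 1.734e-6 m.
Since f = c/λ for a photon, f = 1.729e14 Hz.
Converting to THz: f = 172.9 THz ≈ 173 THz.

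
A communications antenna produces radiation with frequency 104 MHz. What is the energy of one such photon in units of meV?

Take h = 6.62607015 × 10^-34 J·s, 1 eV = 1.602176634 × 10^-19 J.
In SI units: f = 104 MHz = 1.04 × 10^8 Hz.
Apply E = hf: E = 6.891 × 10^-26 J.
Converting to meV: E = 4.301 × 10^-4 meV ≈ 4.30 × 10^-4 meV.

4.30 × 10^-4 meV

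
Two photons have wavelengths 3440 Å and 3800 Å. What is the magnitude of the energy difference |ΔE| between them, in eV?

Using E = hc/λ: E₁ = 5.775e-19 J, E₂ = 5.227e-19 J.
|ΔE| = |5.775e-19 − 5.227e-19| = 5.47e-20 J = 0.341 eV.

0.341 eV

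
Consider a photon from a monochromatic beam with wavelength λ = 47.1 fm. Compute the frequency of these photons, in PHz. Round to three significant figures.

6.37e6 PHz

Convert to SI: λ = 47.1 fm = 4.71e-14 m.
The photon relation is f = c/λ, giving f = 6.365e21 Hz.
Converting to PHz: f = 6.365e6 PHz ≈ 6.37e6 PHz.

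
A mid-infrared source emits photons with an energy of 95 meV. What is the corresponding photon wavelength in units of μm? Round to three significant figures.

Convert to SI: E = 95 meV = 1.5221e-20 J.
Since λ = hc/E for a photon, λ = 1.305e-5 m.
Converting to μm: λ = 13.05 μm ≈ 13.1 μm.

13.1 μm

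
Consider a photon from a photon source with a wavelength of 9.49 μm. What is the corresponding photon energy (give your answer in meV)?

131 meV

Take h = 6.62607015 × 10^-34 J·s, c = 2.99792458 × 10^8 m/s, 1 eV = 1.602176634 × 10^-19 J.
First convert: λ = 9.49 μm = 9.49 × 10^-6 m.
For a photon E = hc/λ, so E = 2.093 × 10^-20 J.
Converting to meV: E = 130.6 meV ≈ 131 meV.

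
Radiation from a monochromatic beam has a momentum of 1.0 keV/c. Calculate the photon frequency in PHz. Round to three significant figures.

(h = 6.62607015 × 10^-34 J·s, c = 2.99792458 × 10^8 m/s, 1 eV = 1.602176634 × 10^-19 J.)
Convert to SI: p = 1.0 keV/c = 5.3443 × 10^-25 kg·m/s.
Since f = pc/h for a photon, f = 2.418 × 10^17 Hz.
Converting to PHz: f = 241.8 PHz ≈ 242 PHz.

242 PHz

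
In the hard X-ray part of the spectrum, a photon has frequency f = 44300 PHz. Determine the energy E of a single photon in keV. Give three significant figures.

Take h = 6.62607015e-34 J·s, 1 eV = 1.602176634e-19 J.
Convert to SI: f = 44300 PHz = 4.43e19 Hz.
Apply E = hf: E = 2.935e-14 J.
Converting to keV: E = 183.2 keV ≈ 183 keV.

183 keV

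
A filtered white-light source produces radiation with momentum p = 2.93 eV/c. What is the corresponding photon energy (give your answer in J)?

4.69·10^-19 J

(c = 2.99792458·10^8 m/s, 1 eV = 1.602176634·10^-19 J.)
First convert: p = 2.93 eV/c = 1.5659·10^-27 kg·m/s.
For a photon E = pc, so E = 4.694·10^-19 J.
So E ≈ 4.69·10^-19 J.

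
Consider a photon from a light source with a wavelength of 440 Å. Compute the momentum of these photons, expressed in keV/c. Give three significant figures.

0.0282 keV/c

Convert to SI: λ = 440 Å = 4.4e-8 m.
The photon relation is p = h/λ, giving p = 1.506e-26 kg·m/s.
Converting to keV/c: p = 0.02818 keV/c ≈ 0.0282 keV/c.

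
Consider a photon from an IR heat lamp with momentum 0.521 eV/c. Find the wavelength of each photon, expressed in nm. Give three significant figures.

2380 nm

In SI units: p = 0.521 eV/c = 2.7844e-28 kg·m/s.
For a photon λ = h/p, so λ = 2.380e-6 m.
Converting to nm: λ = 2380 nm ≈ 2380 nm.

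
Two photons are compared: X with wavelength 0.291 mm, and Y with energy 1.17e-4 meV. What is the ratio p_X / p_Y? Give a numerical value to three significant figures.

p_X = 2.277e-30 kg·m/s (from wavelength = 0.291 mm, via p = h/λ).
p_Y = 6.253e-35 kg·m/s (from energy = 1.17e-4 meV, via p = E/c).
Ratio = 2.277e-30 / 6.253e-35 = 3.64e4.

3.64e4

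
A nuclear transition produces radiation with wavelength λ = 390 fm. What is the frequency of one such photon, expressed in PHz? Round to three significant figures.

7.69 × 10^5 PHz

Take c = 2.99792458 × 10^8 m/s.
In SI units: λ = 390 fm = 3.9 × 10^-13 m.
Since f = c/λ for a photon, f = 7.687 × 10^20 Hz.
Converting to PHz: f = 768700 PHz ≈ 7.69 × 10^5 PHz.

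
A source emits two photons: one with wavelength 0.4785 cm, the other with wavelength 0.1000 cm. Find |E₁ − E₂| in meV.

Using E = hc/λ: E₁ = 4.1514·10^-23 J, E₂ = 1.9864·10^-22 J.
|ΔE| = |4.1514·10^-23 − 1.9864·10^-22| = 1.57·10^-22 J = 0.981 meV.

0.981 meV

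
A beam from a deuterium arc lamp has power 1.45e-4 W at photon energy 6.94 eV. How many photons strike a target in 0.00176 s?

Total energy: E_total = P·t = 1.45e-4 × 0.00176 = 2.552e-7 J.
Per-photon energy: E = 1.112e-18 J.
N = E_total / E_photon = 2.30e11.

2.30e11 photons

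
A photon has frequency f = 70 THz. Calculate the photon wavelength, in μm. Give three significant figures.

4.28 μm

In SI units: f = 70 THz = 7.0 × 10^13 Hz.
The photon relation is λ = c/f, giving λ = 4.283 × 10^-6 m.
Converting to μm: λ = 4.283 μm ≈ 4.28 μm.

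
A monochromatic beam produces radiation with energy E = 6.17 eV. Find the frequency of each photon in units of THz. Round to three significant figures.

1490 THz

Use h = 6.62607015 × 10^-34 J·s, 1 eV = 1.602176634 × 10^-19 J.
First convert: E = 6.17 eV = 9.8854 × 10^-19 J.
Apply f = E/h: f = 1.492 × 10^15 Hz.
Converting to THz: f = 1492 THz ≈ 1490 THz.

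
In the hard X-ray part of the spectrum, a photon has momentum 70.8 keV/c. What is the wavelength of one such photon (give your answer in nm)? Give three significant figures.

Use h = 6.62607015 × 10^-34 J·s, c = 2.99792458 × 10^8 m/s, 1 eV = 1.602176634 × 10^-19 J.
First convert: p = 70.8 keV/c = 3.7838 × 10^-23 kg·m/s.
For a photon λ = h/p, so λ = 1.751 × 10^-11 m.
Converting to nm: λ = 0.01751 nm ≈ 0.0175 nm.

0.0175 nm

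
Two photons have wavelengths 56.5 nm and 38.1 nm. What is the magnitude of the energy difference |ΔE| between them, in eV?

10.6 eV

Using E = hc/λ: E₁ = 3.516 × 10^-18 J, E₂ = 5.214 × 10^-18 J.
|ΔE| = |3.516 × 10^-18 − 5.214 × 10^-18| = 1.70 × 10^-18 J = 10.6 eV.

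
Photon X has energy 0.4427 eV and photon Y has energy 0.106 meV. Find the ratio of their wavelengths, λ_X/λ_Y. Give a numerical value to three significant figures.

2.39·10^-4

λ_X = 2.801·10^-6 m (from energy = 0.4427 eV, via λ = hc/E).
λ_Y = 0.01170 m (from energy = 0.106 meV, via λ = hc/E).
Ratio = 2.801·10^-6 / 0.01170 = 2.39·10^-4.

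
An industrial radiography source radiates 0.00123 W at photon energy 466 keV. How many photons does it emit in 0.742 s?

Total energy: E_total = P·t = 0.00123 × 0.742 = 9.127 × 10^-4 J.
Per-photon energy: E = 7.466 × 10^-14 J.
N = E_total / E_photon = 1.22 × 10^10.

1.22 × 10^10 photons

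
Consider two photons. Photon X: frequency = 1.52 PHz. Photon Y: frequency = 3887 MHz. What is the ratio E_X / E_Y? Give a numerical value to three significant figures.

3.91e5

E_X = 1.007e-18 J (from frequency = 1.52 PHz, via E = hf).
E_Y = 2.576e-24 J (from frequency = 3887 MHz, via E = hf).
Ratio = 1.007e-18 / 2.576e-24 = 3.91e5.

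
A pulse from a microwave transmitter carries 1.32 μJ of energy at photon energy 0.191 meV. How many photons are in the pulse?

4.31 × 10^16 photons

Per-photon energy: E = 3.060 × 10^-23 J (from energy = 0.191 meV).
N = E_total / E_photon = 1.32 × 10^-6 J / 3.060 × 10^-23 J = 4.31 × 10^16.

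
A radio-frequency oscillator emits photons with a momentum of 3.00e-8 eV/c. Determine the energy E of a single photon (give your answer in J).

First convert: p = 3.00e-8 eV/c = 1.6033e-35 kg·m/s.
For a photon E = pc, so E = 4.807e-27 J.
So E ≈ 4.81e-27 J.

4.81e-27 J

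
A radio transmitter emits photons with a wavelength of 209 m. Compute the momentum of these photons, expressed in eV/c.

(h = 6.62607015e-34 J·s, c = 2.99792458e8 m/s, 1 eV = 1.602176634e-19 J.)
Since p = h/λ for a photon, p = 3.170e-36 kg·m/s.
Converting to eV/c: p = 5.932e-9 eV/c ≈ 5.93e-9 eV/c.

5.93e-9 eV/c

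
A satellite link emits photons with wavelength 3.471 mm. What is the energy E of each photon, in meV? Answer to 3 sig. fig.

0.357 meV

(h = 6.62607015 × 10^-34 J·s, c = 2.99792458 × 10^8 m/s, 1 eV = 1.602176634 × 10^-19 J.)
In SI units: λ = 3.471 mm = 0.003471 m.
For a photon E = hc/λ, so E = 5.723 × 10^-23 J.
Converting to meV: E = 0.3572 meV ≈ 0.357 meV.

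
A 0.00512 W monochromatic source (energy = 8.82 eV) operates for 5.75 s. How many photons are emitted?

Total energy: E_total = P·t = 0.00512 × 5.75 = 0.02944 J.
Per-photon energy: E = 1.413·10^-18 J.
N = E_total / E_photon = 2.08·10^16.

2.08·10^16 photons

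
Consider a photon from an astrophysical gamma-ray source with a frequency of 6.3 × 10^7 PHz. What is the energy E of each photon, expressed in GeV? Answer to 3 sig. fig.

0.261 GeV

(h = 6.62607015 × 10^-34 J·s, 1 eV = 1.602176634 × 10^-19 J.)
First convert: f = 6.3 × 10^7 PHz = 6.3 × 10^22 Hz.
Apply E = hf: E = 4.174 × 10^-11 J.
Converting to GeV: E = 0.2605 GeV ≈ 0.261 GeV.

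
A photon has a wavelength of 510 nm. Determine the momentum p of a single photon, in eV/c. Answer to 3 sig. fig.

2.43 eV/c

Take h = 6.62607015e-34 J·s, c = 2.99792458e8 m/s, 1 eV = 1.602176634e-19 J.
Convert to SI: λ = 510 nm = 5.1e-7 m.
Apply p = h/λ: p = 1.299e-27 kg·m/s.
Converting to eV/c: p = 2.431 eV/c ≈ 2.43 eV/c.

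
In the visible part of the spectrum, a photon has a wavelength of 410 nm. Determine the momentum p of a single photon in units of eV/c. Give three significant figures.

3.02 eV/c

In SI units: λ = 410 nm = 4.1·10^-7 m.
The photon relation is p = h/λ, giving p = 1.616·10^-27 kg·m/s.
Converting to eV/c: p = 3.024 eV/c ≈ 3.02 eV/c.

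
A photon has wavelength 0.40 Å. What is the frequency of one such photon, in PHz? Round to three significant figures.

7490 PHz

In SI units: λ = 0.40 Å = 4.0e-11 m.
Apply f = c/λ: f = 7.495e18 Hz.
Converting to PHz: f = 7495 PHz ≈ 7490 PHz.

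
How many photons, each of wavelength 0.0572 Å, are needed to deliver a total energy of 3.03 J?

Per-photon energy: E = 3.473e-14 J (from wavelength = 0.0572 Å).
N = E_total / E_photon = 3.03 J / 3.473e-14 J = 8.72e13.

8.72e13 photons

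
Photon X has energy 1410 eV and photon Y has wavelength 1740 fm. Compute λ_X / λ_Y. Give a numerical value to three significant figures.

λ_X = 8.793·10^-10 m (from energy = 1410 eV, via λ = hc/E).
λ_Y = 1.740·10^-12 m (from wavelength = 1740 fm, via λ given directly).
Ratio = 8.793·10^-10 / 1.740·10^-12 = 505.

505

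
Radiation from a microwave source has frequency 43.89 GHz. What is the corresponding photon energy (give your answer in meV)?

First convert: f = 43.89 GHz = 4.389 × 10^10 Hz.
Since E = hf for a photon, E = 2.908 × 10^-23 J.
Converting to meV: E = 0.1815 meV ≈ 0.182 meV.

0.182 meV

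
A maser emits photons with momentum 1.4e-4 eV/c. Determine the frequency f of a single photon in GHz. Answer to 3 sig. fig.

Convert to SI: p = 1.4e-4 eV/c = 7.4820e-32 kg·m/s.
The photon relation is f = pc/h, giving f = 3.385e10 Hz.
Converting to GHz: f = 33.85 GHz ≈ 33.9 GHz.

33.9 GHz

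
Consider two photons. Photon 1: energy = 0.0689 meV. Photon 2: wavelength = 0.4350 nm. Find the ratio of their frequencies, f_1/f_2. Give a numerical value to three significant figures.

f_1 = 1.666e10 Hz (from energy = 0.0689 meV, via f = E/h).
f_2 = 6.892e17 Hz (from wavelength = 0.4350 nm, via f = c/λ).
Ratio = 1.666e10 / 6.892e17 = 2.42e-8.

2.42e-8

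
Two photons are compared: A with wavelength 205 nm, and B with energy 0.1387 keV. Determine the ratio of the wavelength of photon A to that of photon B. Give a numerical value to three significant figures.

22.9

λ_A = 2.050·10^-7 m (from wavelength = 205 nm, via λ given directly).
λ_B = 8.939·10^-9 m (from energy = 0.1387 keV, via λ = hc/E).
Ratio = 2.050·10^-7 / 8.939·10^-9 = 22.9.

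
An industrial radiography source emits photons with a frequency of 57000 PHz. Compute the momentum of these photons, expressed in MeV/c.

Convert to SI: f = 57000 PHz = 5.70 × 10^19 Hz.
The photon relation is p = hf/c, giving p = 1.260 × 10^-22 kg·m/s.
Converting to MeV/c: p = 0.2357 MeV/c ≈ 0.236 MeV/c.

0.236 MeV/c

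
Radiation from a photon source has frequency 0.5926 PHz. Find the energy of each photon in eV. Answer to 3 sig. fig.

Take h = 6.62607015e-34 J·s, 1 eV = 1.602176634e-19 J.
In SI units: f = 0.5926 PHz = 5.926e14 Hz.
Apply E = hf: E = 3.927e-19 J.
Converting to eV: E = 2.451 eV ≈ 2.45 eV.

2.45 eV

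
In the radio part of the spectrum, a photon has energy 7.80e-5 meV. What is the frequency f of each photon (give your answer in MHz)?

18.9 MHz

Take h = 6.62607015e-34 J·s, 1 eV = 1.602176634e-19 J.
In SI units: E = 7.80e-5 meV = 1.2497e-26 J.
Since f = E/h for a photon, f = 1.886e7 Hz.
Converting to MHz: f = 18.86 MHz ≈ 18.9 MHz.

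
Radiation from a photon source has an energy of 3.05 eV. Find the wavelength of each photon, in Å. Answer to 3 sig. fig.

4070 Å

Take h = 6.62607015e-34 J·s, c = 2.99792458e8 m/s, 1 eV = 1.602176634e-19 J.
First convert: E = 3.05 eV = 4.8866e-19 J.
The photon relation is λ = hc/E, giving λ = 4.065e-7 m.
Converting to Å: λ = 4065 Å ≈ 4070 Å.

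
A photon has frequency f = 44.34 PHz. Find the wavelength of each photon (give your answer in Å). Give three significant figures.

Convert to SI: f = 44.34 PHz = 4.434·10^16 Hz.
The photon relation is λ = c/f, giving λ = 6.761·10^-9 m.
Converting to Å: λ = 67.61 Å ≈ 67.6 Å.

67.6 Å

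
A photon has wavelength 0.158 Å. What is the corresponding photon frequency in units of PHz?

First convert: λ = 0.158 Å = 1.58 × 10^-11 m.
Apply f = c/λ: f = 1.897 × 10^19 Hz.
Converting to PHz: f = 18970 PHz ≈ 1.90 × 10^4 PHz.

1.90 × 10^4 PHz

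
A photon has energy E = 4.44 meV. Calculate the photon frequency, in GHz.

1070 GHz

First convert: E = 4.44 meV = 7.1137 × 10^-22 J.
Apply f = E/h: f = 1.074 × 10^12 Hz.
Converting to GHz: f = 1074 GHz ≈ 1070 GHz.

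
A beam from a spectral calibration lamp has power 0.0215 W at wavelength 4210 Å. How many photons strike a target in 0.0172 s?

7.84·10^14 photons

Total energy: E_total = P·t = 0.0215 × 0.0172 = 3.698·10^-4 J.
Per-photon energy: E = 4.718·10^-19 J.
N = E_total / E_photon = 7.84·10^14.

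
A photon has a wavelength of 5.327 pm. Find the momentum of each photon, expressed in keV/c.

233 keV/c

(h = 6.62607015 × 10^-34 J·s, c = 2.99792458 × 10^8 m/s, 1 eV = 1.602176634 × 10^-19 J.)
Convert to SI: λ = 5.327 pm = 5.327 × 10^-12 m.
Since p = h/λ for a photon, p = 1.244 × 10^-22 kg·m/s.
Converting to keV/c: p = 232.7 keV/c ≈ 233 keV/c.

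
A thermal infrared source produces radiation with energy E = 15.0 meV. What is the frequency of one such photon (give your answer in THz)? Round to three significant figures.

(h = 6.62607015e-34 J·s, 1 eV = 1.602176634e-19 J.)
First convert: E = 15.0 meV = 2.4033e-21 J.
For a photon f = E/h, so f = 3.627e12 Hz.
Converting to THz: f = 3.627 THz ≈ 3.63 THz.

3.63 THz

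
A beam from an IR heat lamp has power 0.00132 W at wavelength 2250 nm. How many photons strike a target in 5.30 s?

7.92e16 photons

Total energy: E_total = P·t = 0.00132 × 5.30 = 0.006996 J.
Per-photon energy: E = 8.829e-20 J.
N = E_total / E_photon = 7.92e16.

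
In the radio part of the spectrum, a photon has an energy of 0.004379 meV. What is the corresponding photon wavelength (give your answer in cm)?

(h = 6.62607015e-34 J·s, c = 2.99792458e8 m/s, 1 eV = 1.602176634e-19 J.)
In SI units: E = 0.004379 meV = 7.0159e-25 J.
For a photon λ = hc/E, so λ = 0.2831 m.
Converting to cm: λ = 28.31 cm ≈ 28.3 cm.

28.3 cm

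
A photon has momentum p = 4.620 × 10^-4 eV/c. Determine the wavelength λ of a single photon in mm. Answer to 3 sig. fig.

2.68 mm

First convert: p = 4.620 × 10^-4 eV/c = 2.4691 × 10^-31 kg·m/s.
The photon relation is λ = h/p, giving λ = 0.002684 m.
Converting to mm: λ = 2.684 mm ≈ 2.68 mm.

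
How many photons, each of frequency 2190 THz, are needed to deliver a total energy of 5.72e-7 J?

3.94e11 photons

Per-photon energy: E = 1.451e-18 J (from frequency = 2190 THz).
N = E_total / E_photon = 5.72e-7 J / 1.451e-18 J = 3.94e11.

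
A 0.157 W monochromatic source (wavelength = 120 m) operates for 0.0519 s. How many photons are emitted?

4.92 × 10^24 photons

Total energy: E_total = P·t = 0.157 × 0.0519 = 0.008148 J.
Per-photon energy: E = 1.655 × 10^-27 J.
N = E_total / E_photon = 4.92 × 10^24.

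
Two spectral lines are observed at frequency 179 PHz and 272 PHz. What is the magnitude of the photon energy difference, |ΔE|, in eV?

Using E = hf: E₁ = 1.186e-16 J, E₂ = 1.802e-16 J.
|ΔE| = |1.186e-16 − 1.802e-16| = 6.16e-17 J = 385 eV.

385 eV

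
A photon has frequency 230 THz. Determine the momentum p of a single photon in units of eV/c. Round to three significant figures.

0.951 eV/c

Convert to SI: f = 230 THz = 2.3 × 10^14 Hz.
For a photon p = hf/c, so p = 5.084 × 10^-28 kg·m/s.
Converting to eV/c: p = 0.9512 eV/c ≈ 0.951 eV/c.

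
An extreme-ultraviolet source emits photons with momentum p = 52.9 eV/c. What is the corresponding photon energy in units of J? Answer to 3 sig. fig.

Use c = 2.99792458 × 10^8 m/s, 1 eV = 1.602176634 × 10^-19 J.
Convert to SI: p = 52.9 eV/c = 2.8271 × 10^-26 kg·m/s.
For a photon E = pc, so E = 8.476 × 10^-18 J.
So E ≈ 8.48 × 10^-18 J.

8.48 × 10^-18 J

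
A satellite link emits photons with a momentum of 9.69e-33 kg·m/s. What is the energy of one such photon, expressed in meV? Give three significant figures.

0.0181 meV

Use c = 2.99792458e8 m/s, 1 eV = 1.602176634e-19 J.
The photon relation is E = pc, giving E = 2.905e-24 J.
Converting to meV: E = 0.01813 meV ≈ 0.0181 meV.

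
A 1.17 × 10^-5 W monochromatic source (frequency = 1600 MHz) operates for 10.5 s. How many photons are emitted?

1.16 × 10^20 photons

Total energy: E_total = P·t = 1.17 × 10^-5 × 10.5 = 1.229 × 10^-4 J.
Per-photon energy: E = 1.060 × 10^-24 J.
N = E_total / E_photon = 1.16 × 10^20.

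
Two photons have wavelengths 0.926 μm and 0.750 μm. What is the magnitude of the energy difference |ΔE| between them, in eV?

Using E = hc/λ: E₁ = 2.145 × 10^-19 J, E₂ = 2.649 × 10^-19 J.
|ΔE| = |2.145 × 10^-19 − 2.649 × 10^-19| = 5.03 × 10^-20 J = 0.314 eV.

0.314 eV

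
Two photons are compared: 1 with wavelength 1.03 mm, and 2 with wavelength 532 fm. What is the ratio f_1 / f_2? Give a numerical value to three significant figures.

5.17·10^-10

f_1 = 2.911·10^11 Hz (from wavelength = 1.03 mm, via f = c/λ).
f_2 = 5.635·10^20 Hz (from wavelength = 532 fm, via f = c/λ).
Ratio = 2.911·10^11 / 5.635·10^20 = 5.17·10^-10.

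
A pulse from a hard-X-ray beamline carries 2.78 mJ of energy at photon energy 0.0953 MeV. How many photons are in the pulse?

Per-photon energy: E = 1.527e-14 J (from energy = 0.0953 MeV).
N = E_total / E_photon = 0.00278 J / 1.527e-14 J = 1.82e11.

1.82e11 photons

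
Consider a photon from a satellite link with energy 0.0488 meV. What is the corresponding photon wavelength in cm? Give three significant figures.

2.54 cm

Use h = 6.62607015 × 10^-34 J·s, c = 2.99792458 × 10^8 m/s, 1 eV = 1.602176634 × 10^-19 J.
First convert: E = 0.0488 meV = 7.8186 × 10^-24 J.
Apply λ = hc/E: λ = 0.02541 m.
Converting to cm: λ = 2.541 cm ≈ 2.54 cm.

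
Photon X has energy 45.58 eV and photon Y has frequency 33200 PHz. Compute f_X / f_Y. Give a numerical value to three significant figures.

3.32 × 10^-4

f_X = 1.102 × 10^16 Hz (from energy = 45.58 eV, via f = E/h).
f_Y = 3.320 × 10^19 Hz (from frequency = 33200 PHz, via f given directly).
Ratio = 1.102 × 10^16 / 3.320 × 10^19 = 3.32 × 10^-4.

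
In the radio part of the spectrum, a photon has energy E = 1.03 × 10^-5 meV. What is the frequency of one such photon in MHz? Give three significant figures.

Take h = 6.62607015 × 10^-34 J·s, 1 eV = 1.602176634 × 10^-19 J.
In SI units: E = 1.03 × 10^-5 meV = 1.6502 × 10^-27 J.
Apply f = E/h: f = 2.491 × 10^6 Hz.
Converting to MHz: f = 2.491 MHz ≈ 2.49 MHz.

2.49 MHz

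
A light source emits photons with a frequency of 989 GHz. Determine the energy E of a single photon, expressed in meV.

4.09 meV

In SI units: f = 989 GHz = 9.89e11 Hz.
Apply E = hf: E = 6.553e-22 J.
Converting to meV: E = 4.090 meV ≈ 4.09 meV.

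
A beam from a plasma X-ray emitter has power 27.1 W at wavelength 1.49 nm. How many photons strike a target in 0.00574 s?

1.17e15 photons

Total energy: E_total = P·t = 27.1 × 0.00574 = 0.1556 J.
Per-photon energy: E = 1.333e-16 J.
N = E_total / E_photon = 1.17e15.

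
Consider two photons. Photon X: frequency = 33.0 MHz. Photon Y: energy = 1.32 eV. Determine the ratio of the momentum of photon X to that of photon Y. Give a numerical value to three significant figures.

p_X = 7.294e-35 kg·m/s (from frequency = 33.0 MHz, via p = hf/c).
p_Y = 7.054e-28 kg·m/s (from energy = 1.32 eV, via p = E/c).
Ratio = 7.294e-35 / 7.054e-28 = 1.03e-7.

1.03e-7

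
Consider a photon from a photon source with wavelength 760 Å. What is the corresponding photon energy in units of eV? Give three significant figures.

16.3 eV

First convert: λ = 760 Å = 7.6 × 10^-8 m.
For a photon E = hc/λ, so E = 2.614 × 10^-18 J.
Converting to eV: E = 16.31 eV ≈ 16.3 eV.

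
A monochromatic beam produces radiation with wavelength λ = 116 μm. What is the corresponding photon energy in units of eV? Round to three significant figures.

0.0107 eV

(h = 6.62607015e-34 J·s, c = 2.99792458e8 m/s, 1 eV = 1.602176634e-19 J.)
First convert: λ = 116 μm = 1.16e-4 m.
Since E = hc/λ for a photon, E = 1.712e-21 J.
Converting to eV: E = 0.01069 eV ≈ 0.0107 eV.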